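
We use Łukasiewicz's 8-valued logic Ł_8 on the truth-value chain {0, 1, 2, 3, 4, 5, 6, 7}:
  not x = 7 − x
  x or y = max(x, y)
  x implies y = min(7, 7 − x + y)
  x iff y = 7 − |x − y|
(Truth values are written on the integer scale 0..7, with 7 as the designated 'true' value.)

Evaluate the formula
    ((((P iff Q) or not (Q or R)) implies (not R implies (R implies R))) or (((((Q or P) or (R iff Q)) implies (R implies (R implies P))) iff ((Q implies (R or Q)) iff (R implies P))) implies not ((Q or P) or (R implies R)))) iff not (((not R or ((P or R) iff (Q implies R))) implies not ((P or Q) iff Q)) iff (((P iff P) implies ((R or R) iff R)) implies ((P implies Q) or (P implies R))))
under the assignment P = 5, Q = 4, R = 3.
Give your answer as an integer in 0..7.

4

P iff Q = 5 iff 4 = 6
Q or R = 4 or 3 = 4
not (Q or R) = not 4 = 3
(P iff Q) or not (Q or R) = 6 or 3 = 6
not R = not 3 = 4
R implies R = 3 implies 3 = 7
not R implies (R implies R) = 4 implies 7 = 7
((P iff Q) or not (Q or R)) implies (not R implies (R implies R)) = 6 implies 7 = 7
Q or P = 4 or 5 = 5
R iff Q = 3 iff 4 = 6
(Q or P) or (R iff Q) = 5 or 6 = 6
R implies P = 3 implies 5 = 7
R implies (R implies P) = 3 implies 7 = 7
((Q or P) or (R iff Q)) implies (R implies (R implies P)) = 6 implies 7 = 7
R or Q = 3 or 4 = 4
Q implies (R or Q) = 4 implies 4 = 7
R implies P = 3 implies 5 = 7
(Q implies (R or Q)) iff (R implies P) = 7 iff 7 = 7
(((Q or P) or (R iff Q)) implies (R implies (R implies P))) iff ((Q implies (R or Q)) iff (R implies P)) = 7 iff 7 = 7
Q or P = 4 or 5 = 5
R implies R = 3 implies 3 = 7
(Q or P) or (R implies R) = 5 or 7 = 7
not ((Q or P) or (R implies R)) = not 7 = 0
((((Q or P) or (R iff Q)) implies (R implies (R implies P))) iff ((Q implies (R or Q)) iff (R implies P))) implies not ((Q or P) or (R implies R)) = 7 implies 0 = 0
(((P iff Q) or not (Q or R)) implies (not R implies (R implies R))) or (((((Q or P) or (R iff Q)) implies (R implies (R implies P))) iff ((Q implies (R or Q)) iff (R implies P))) implies not ((Q or P) or (R implies R))) = 7 or 0 = 7
not R = not 3 = 4
P or R = 5 or 3 = 5
Q implies R = 4 implies 3 = 6
(P or R) iff (Q implies R) = 5 iff 6 = 6
not R or ((P or R) iff (Q implies R)) = 4 or 6 = 6
P or Q = 5 or 4 = 5
(P or Q) iff Q = 5 iff 4 = 6
not ((P or Q) iff Q) = not 6 = 1
(not R or ((P or R) iff (Q implies R))) implies not ((P or Q) iff Q) = 6 implies 1 = 2
P iff P = 5 iff 5 = 7
R or R = 3 or 3 = 3
(R or R) iff R = 3 iff 3 = 7
(P iff P) implies ((R or R) iff R) = 7 implies 7 = 7
P implies Q = 5 implies 4 = 6
P implies R = 5 implies 3 = 5
(P implies Q) or (P implies R) = 6 or 5 = 6
((P iff P) implies ((R or R) iff R)) implies ((P implies Q) or (P implies R)) = 7 implies 6 = 6
((not R or ((P or R) iff (Q implies R))) implies not ((P or Q) iff Q)) iff (((P iff P) implies ((R or R) iff R)) implies ((P implies Q) or (P implies R))) = 2 iff 6 = 3
not (((not R or ((P or R) iff (Q implies R))) implies not ((P or Q) iff Q)) iff (((P iff P) implies ((R or R) iff R)) implies ((P implies Q) or (P implies R)))) = not 3 = 4
((((P iff Q) or not (Q or R)) implies (not R implies (R implies R))) or (((((Q or P) or (R iff Q)) implies (R implies (R implies P))) iff ((Q implies (R or Q)) iff (R implies P))) implies not ((Q or P) or (R implies R)))) iff not (((not R or ((P or R) iff (Q implies R))) implies not ((P or Q) iff Q)) iff (((P iff P) implies ((R or R) iff R)) implies ((P implies Q) or (P implies R)))) = 7 iff 4 = 4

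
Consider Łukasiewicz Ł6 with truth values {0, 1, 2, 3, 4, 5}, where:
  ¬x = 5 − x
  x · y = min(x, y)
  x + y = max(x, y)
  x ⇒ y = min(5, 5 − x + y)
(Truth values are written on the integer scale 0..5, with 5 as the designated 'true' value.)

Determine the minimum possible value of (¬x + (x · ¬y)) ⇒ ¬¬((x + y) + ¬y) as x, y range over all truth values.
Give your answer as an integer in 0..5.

3

Take x = 0, y = 2:
¬x = ¬0 = 5
¬y = ¬2 = 3
x · ¬y = 0 · 3 = 0
¬x + (x · ¬y) = 5 + 0 = 5
x + y = 0 + 2 = 2
¬y = ¬2 = 3
(x + y) + ¬y = 2 + 3 = 3
¬((x + y) + ¬y) = ¬3 = 2
¬¬((x + y) + ¬y) = ¬2 = 3
(¬x + (x · ¬y)) ⇒ ¬¬((x + y) + ¬y) = 5 ⇒ 3 = 3
No assignment yields a value below 3, so this is the minimum.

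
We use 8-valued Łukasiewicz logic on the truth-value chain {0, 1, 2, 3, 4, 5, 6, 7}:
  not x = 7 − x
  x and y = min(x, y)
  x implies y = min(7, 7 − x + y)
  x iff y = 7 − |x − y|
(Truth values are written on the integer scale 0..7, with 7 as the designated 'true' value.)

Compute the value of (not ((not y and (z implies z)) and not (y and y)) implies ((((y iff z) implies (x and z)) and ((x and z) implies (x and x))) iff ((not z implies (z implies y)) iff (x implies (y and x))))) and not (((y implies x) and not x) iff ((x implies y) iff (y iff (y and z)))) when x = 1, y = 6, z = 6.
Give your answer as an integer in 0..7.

not y = not 6 = 1
z implies z = 6 implies 6 = 7
not y and (z implies z) = 1 and 7 = 1
y and y = 6 and 6 = 6
not (y and y) = not 6 = 1
(not y and (z implies z)) and not (y and y) = 1 and 1 = 1
not ((not y and (z implies z)) and not (y and y)) = not 1 = 6
y iff z = 6 iff 6 = 7
x and z = 1 and 6 = 1
(y iff z) implies (x and z) = 7 implies 1 = 1
x and z = 1 and 6 = 1
x and x = 1 and 1 = 1
(x and z) implies (x and x) = 1 implies 1 = 7
((y iff z) implies (x and z)) and ((x and z) implies (x and x)) = 1 and 7 = 1
not z = not 6 = 1
z implies y = 6 implies 6 = 7
not z implies (z implies y) = 1 implies 7 = 7
y and x = 6 and 1 = 1
x implies (y and x) = 1 implies 1 = 7
(not z implies (z implies y)) iff (x implies (y and x)) = 7 iff 7 = 7
(((y iff z) implies (x and z)) and ((x and z) implies (x and x))) iff ((not z implies (z implies y)) iff (x implies (y and x))) = 1 iff 7 = 1
not ((not y and (z implies z)) and not (y and y)) implies ((((y iff z) implies (x and z)) and ((x and z) implies (x and x))) iff ((not z implies (z implies y)) iff (x implies (y and x)))) = 6 implies 1 = 2
y implies x = 6 implies 1 = 2
not x = not 1 = 6
(y implies x) and not x = 2 and 6 = 2
x implies y = 1 implies 6 = 7
y and z = 6 and 6 = 6
y iff (y and z) = 6 iff 6 = 7
(x implies y) iff (y iff (y and z)) = 7 iff 7 = 7
((y implies x) and not x) iff ((x implies y) iff (y iff (y and z))) = 2 iff 7 = 2
not (((y implies x) and not x) iff ((x implies y) iff (y iff (y and z)))) = not 2 = 5
(not ((not y and (z implies z)) and not (y and y)) implies ((((y iff z) implies (x and z)) and ((x and z) implies (x and x))) iff ((not z implies (z implies y)) iff (x implies (y and x))))) and not (((y implies x) and not x) iff ((x implies y) iff (y iff (y and z)))) = 2 and 5 = 2

2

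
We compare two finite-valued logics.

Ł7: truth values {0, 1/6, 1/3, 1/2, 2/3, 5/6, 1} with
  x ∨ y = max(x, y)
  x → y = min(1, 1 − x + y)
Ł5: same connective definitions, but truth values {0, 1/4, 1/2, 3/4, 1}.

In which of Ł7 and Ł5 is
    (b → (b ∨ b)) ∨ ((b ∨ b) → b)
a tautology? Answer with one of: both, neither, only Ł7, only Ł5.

both

In Ł7: every assignment gives 1 — tautology.
In Ł5: every assignment gives 1 — tautology.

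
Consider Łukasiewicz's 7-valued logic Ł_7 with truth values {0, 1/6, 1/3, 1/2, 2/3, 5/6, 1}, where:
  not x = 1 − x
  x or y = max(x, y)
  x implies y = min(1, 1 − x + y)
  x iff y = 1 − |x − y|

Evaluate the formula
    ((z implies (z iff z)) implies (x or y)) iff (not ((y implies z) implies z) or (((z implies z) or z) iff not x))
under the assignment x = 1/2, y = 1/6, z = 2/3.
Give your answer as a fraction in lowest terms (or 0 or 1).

z iff z = 2/3 iff 2/3 = 1
z implies (z iff z) = 2/3 implies 1 = 1
x or y = 1/2 or 1/6 = 1/2
(z implies (z iff z)) implies (x or y) = 1 implies 1/2 = 1/2
y implies z = 1/6 implies 2/3 = 1
(y implies z) implies z = 1 implies 2/3 = 2/3
not ((y implies z) implies z) = not 2/3 = 1/3
z implies z = 2/3 implies 2/3 = 1
(z implies z) or z = 1 or 2/3 = 1
not x = not 1/2 = 1/2
((z implies z) or z) iff not x = 1 iff 1/2 = 1/2
not ((y implies z) implies z) or (((z implies z) or z) iff not x) = 1/3 or 1/2 = 1/2
((z implies (z iff z)) implies (x or y)) iff (not ((y implies z) implies z) or (((z implies z) or z) iff not x)) = 1/2 iff 1/2 = 1

1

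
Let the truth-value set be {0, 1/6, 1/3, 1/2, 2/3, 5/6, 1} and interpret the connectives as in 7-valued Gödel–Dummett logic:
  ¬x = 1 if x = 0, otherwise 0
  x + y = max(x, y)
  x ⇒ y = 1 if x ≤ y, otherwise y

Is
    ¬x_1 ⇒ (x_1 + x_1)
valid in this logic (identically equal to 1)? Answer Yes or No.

Counterexample: take x_1 = 0.
¬x_1 = ¬0 = 1
x_1 + x_1 = 0 + 0 = 0
¬x_1 ⇒ (x_1 + x_1) = 1 ⇒ 0 = 0
This gives 0 ≠ 1.

No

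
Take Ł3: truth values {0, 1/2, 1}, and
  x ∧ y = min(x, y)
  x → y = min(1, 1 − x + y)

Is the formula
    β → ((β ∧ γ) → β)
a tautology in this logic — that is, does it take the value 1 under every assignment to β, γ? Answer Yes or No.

β = 0, γ = 0 ↦ 1
β = 0, γ = 1/2 ↦ 1
β = 0, γ = 1 ↦ 1
β = 1/2, γ = 0 ↦ 1
β = 1/2, γ = 1/2 ↦ 1
β = 1/2, γ = 1 ↦ 1
β = 1, γ = 0 ↦ 1
β = 1, γ = 1/2 ↦ 1
β = 1, γ = 1 ↦ 1
Every assignment gives a value ≥ 1.

Yes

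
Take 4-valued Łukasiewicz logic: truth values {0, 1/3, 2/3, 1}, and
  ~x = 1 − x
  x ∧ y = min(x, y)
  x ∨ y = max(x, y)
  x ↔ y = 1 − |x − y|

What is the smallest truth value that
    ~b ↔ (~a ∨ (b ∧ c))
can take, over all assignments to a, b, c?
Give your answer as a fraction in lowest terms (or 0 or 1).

Take a = 0, b = 1, c = 0:
~b = ~1 = 0
~a = ~0 = 1
b ∧ c = 1 ∧ 0 = 0
~a ∨ (b ∧ c) = 1 ∨ 0 = 1
~b ↔ (~a ∨ (b ∧ c)) = 0 ↔ 1 = 0
No assignment yields a value below 0, so this is the minimum.

0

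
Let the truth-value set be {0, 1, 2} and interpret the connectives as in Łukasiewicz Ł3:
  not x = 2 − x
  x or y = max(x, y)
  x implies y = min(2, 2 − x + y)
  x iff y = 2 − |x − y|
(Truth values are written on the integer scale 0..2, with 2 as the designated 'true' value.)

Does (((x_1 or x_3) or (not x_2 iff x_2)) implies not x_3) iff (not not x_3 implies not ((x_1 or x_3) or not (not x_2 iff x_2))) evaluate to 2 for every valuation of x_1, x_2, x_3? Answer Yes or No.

Counterexample: take x_1 = 0, x_2 = 0, x_3 = 1.
x_1 or x_3 = 0 or 1 = 1
not x_2 = not 0 = 2
not x_2 iff x_2 = 2 iff 0 = 0
(x_1 or x_3) or (not x_2 iff x_2) = 1 or 0 = 1
not x_3 = not 1 = 1
((x_1 or x_3) or (not x_2 iff x_2)) implies not x_3 = 1 implies 1 = 2
not x_3 = not 1 = 1
not not x_3 = not 1 = 1
x_1 or x_3 = 0 or 1 = 1
not x_2 = not 0 = 2
not x_2 iff x_2 = 2 iff 0 = 0
not (not x_2 iff x_2) = not 0 = 2
(x_1 or x_3) or not (not x_2 iff x_2) = 1 or 2 = 2
not ((x_1 or x_3) or not (not x_2 iff x_2)) = not 2 = 0
not not x_3 implies not ((x_1 or x_3) or not (not x_2 iff x_2)) = 1 implies 0 = 1
(((x_1 or x_3) or (not x_2 iff x_2)) implies not x_3) iff (not not x_3 implies not ((x_1 or x_3) or not (not x_2 iff x_2))) = 2 iff 1 = 1
This gives 1 ≠ 2.

No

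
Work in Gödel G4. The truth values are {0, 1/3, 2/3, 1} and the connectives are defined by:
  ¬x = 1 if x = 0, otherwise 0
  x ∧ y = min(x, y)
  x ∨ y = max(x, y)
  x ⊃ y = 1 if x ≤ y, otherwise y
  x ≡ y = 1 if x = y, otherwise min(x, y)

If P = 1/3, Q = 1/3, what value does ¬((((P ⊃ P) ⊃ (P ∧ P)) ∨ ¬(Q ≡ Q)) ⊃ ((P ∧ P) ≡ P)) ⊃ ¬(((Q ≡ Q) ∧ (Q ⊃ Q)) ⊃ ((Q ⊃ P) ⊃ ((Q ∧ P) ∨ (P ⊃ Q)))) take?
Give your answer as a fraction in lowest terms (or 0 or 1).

P ⊃ P = 1/3 ⊃ 1/3 = 1
P ∧ P = 1/3 ∧ 1/3 = 1/3
(P ⊃ P) ⊃ (P ∧ P) = 1 ⊃ 1/3 = 1/3
Q ≡ Q = 1/3 ≡ 1/3 = 1
¬(Q ≡ Q) = ¬1 = 0
((P ⊃ P) ⊃ (P ∧ P)) ∨ ¬(Q ≡ Q) = 1/3 ∨ 0 = 1/3
P ∧ P = 1/3 ∧ 1/3 = 1/3
(P ∧ P) ≡ P = 1/3 ≡ 1/3 = 1
(((P ⊃ P) ⊃ (P ∧ P)) ∨ ¬(Q ≡ Q)) ⊃ ((P ∧ P) ≡ P) = 1/3 ⊃ 1 = 1
¬((((P ⊃ P) ⊃ (P ∧ P)) ∨ ¬(Q ≡ Q)) ⊃ ((P ∧ P) ≡ P)) = ¬1 = 0
Q ≡ Q = 1/3 ≡ 1/3 = 1
Q ⊃ Q = 1/3 ⊃ 1/3 = 1
(Q ≡ Q) ∧ (Q ⊃ Q) = 1 ∧ 1 = 1
Q ⊃ P = 1/3 ⊃ 1/3 = 1
Q ∧ P = 1/3 ∧ 1/3 = 1/3
P ⊃ Q = 1/3 ⊃ 1/3 = 1
(Q ∧ P) ∨ (P ⊃ Q) = 1/3 ∨ 1 = 1
(Q ⊃ P) ⊃ ((Q ∧ P) ∨ (P ⊃ Q)) = 1 ⊃ 1 = 1
((Q ≡ Q) ∧ (Q ⊃ Q)) ⊃ ((Q ⊃ P) ⊃ ((Q ∧ P) ∨ (P ⊃ Q))) = 1 ⊃ 1 = 1
¬(((Q ≡ Q) ∧ (Q ⊃ Q)) ⊃ ((Q ⊃ P) ⊃ ((Q ∧ P) ∨ (P ⊃ Q)))) = ¬1 = 0
¬((((P ⊃ P) ⊃ (P ∧ P)) ∨ ¬(Q ≡ Q)) ⊃ ((P ∧ P) ≡ P)) ⊃ ¬(((Q ≡ Q) ∧ (Q ⊃ Q)) ⊃ ((Q ⊃ P) ⊃ ((Q ∧ P) ∨ (P ⊃ Q)))) = 0 ⊃ 0 = 1

1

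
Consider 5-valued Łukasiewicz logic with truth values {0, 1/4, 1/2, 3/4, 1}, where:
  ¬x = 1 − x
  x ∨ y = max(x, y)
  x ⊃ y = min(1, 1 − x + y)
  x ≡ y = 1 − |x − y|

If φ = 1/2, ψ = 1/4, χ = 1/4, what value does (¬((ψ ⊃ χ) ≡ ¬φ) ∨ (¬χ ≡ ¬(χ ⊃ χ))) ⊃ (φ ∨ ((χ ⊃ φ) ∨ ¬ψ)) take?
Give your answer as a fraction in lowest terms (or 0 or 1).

ψ ⊃ χ = 1/4 ⊃ 1/4 = 1
¬φ = ¬1/2 = 1/2
(ψ ⊃ χ) ≡ ¬φ = 1 ≡ 1/2 = 1/2
¬((ψ ⊃ χ) ≡ ¬φ) = ¬1/2 = 1/2
¬χ = ¬1/4 = 3/4
χ ⊃ χ = 1/4 ⊃ 1/4 = 1
¬(χ ⊃ χ) = ¬1 = 0
¬χ ≡ ¬(χ ⊃ χ) = 3/4 ≡ 0 = 1/4
¬((ψ ⊃ χ) ≡ ¬φ) ∨ (¬χ ≡ ¬(χ ⊃ χ)) = 1/2 ∨ 1/4 = 1/2
χ ⊃ φ = 1/4 ⊃ 1/2 = 1
¬ψ = ¬1/4 = 3/4
(χ ⊃ φ) ∨ ¬ψ = 1 ∨ 3/4 = 1
φ ∨ ((χ ⊃ φ) ∨ ¬ψ) = 1/2 ∨ 1 = 1
(¬((ψ ⊃ χ) ≡ ¬φ) ∨ (¬χ ≡ ¬(χ ⊃ χ))) ⊃ (φ ∨ ((χ ⊃ φ) ∨ ¬ψ)) = 1/2 ⊃ 1 = 1

1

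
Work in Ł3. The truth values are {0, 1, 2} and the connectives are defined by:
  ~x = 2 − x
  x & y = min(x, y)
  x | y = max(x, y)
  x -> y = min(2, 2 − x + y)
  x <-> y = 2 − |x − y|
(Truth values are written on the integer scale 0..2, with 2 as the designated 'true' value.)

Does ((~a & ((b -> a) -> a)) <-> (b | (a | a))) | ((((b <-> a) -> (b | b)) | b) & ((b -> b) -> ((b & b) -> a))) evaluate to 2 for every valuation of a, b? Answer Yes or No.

No

Counterexample: take a = 1, b = 2.
~a = ~1 = 1
b -> a = 2 -> 1 = 1
(b -> a) -> a = 1 -> 1 = 2
~a & ((b -> a) -> a) = 1 & 2 = 1
a | a = 1 | 1 = 1
b | (a | a) = 2 | 1 = 2
(~a & ((b -> a) -> a)) <-> (b | (a | a)) = 1 <-> 2 = 1
b <-> a = 2 <-> 1 = 1
b | b = 2 | 2 = 2
(b <-> a) -> (b | b) = 1 -> 2 = 2
((b <-> a) -> (b | b)) | b = 2 | 2 = 2
b -> b = 2 -> 2 = 2
b & b = 2 & 2 = 2
(b & b) -> a = 2 -> 1 = 1
(b -> b) -> ((b & b) -> a) = 2 -> 1 = 1
(((b <-> a) -> (b | b)) | b) & ((b -> b) -> ((b & b) -> a)) = 2 & 1 = 1
((~a & ((b -> a) -> a)) <-> (b | (a | a))) | ((((b <-> a) -> (b | b)) | b) & ((b -> b) -> ((b & b) -> a))) = 1 | 1 = 1
This gives 1 ≠ 2.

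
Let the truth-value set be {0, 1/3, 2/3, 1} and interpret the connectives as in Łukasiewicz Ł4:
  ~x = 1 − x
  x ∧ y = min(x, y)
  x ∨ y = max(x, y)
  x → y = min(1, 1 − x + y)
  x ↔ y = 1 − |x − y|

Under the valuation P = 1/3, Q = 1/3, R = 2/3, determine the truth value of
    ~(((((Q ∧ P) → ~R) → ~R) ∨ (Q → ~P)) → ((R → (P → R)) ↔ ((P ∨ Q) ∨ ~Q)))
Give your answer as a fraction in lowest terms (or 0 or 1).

1/3

Q ∧ P = 1/3 ∧ 1/3 = 1/3
~R = ~2/3 = 1/3
(Q ∧ P) → ~R = 1/3 → 1/3 = 1
~R = ~2/3 = 1/3
((Q ∧ P) → ~R) → ~R = 1 → 1/3 = 1/3
~P = ~1/3 = 2/3
Q → ~P = 1/3 → 2/3 = 1
(((Q ∧ P) → ~R) → ~R) ∨ (Q → ~P) = 1/3 ∨ 1 = 1
P → R = 1/3 → 2/3 = 1
R → (P → R) = 2/3 → 1 = 1
P ∨ Q = 1/3 ∨ 1/3 = 1/3
~Q = ~1/3 = 2/3
(P ∨ Q) ∨ ~Q = 1/3 ∨ 2/3 = 2/3
(R → (P → R)) ↔ ((P ∨ Q) ∨ ~Q) = 1 ↔ 2/3 = 2/3
((((Q ∧ P) → ~R) → ~R) ∨ (Q → ~P)) → ((R → (P → R)) ↔ ((P ∨ Q) ∨ ~Q)) = 1 → 2/3 = 2/3
~(((((Q ∧ P) → ~R) → ~R) ∨ (Q → ~P)) → ((R → (P → R)) ↔ ((P ∨ Q) ∨ ~Q))) = ~2/3 = 1/3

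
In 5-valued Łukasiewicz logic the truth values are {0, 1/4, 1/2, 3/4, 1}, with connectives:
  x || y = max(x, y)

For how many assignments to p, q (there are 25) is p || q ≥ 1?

9

value 1: 9 assignments (counts)
value 3/4: 7 assignments
value 1/2: 5 assignments
value 1/4: 3 assignments
value 0: 1 assignment
So 9 of the 25 assignments meet the threshold.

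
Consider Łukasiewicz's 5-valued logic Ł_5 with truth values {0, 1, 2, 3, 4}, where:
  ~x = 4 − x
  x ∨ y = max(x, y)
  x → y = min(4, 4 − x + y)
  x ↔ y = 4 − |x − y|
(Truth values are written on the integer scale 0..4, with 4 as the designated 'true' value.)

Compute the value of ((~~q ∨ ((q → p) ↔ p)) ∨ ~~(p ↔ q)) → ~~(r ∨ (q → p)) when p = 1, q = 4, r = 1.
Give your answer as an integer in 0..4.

~q = ~4 = 0
~~q = ~0 = 4
q → p = 4 → 1 = 1
(q → p) ↔ p = 1 ↔ 1 = 4
~~q ∨ ((q → p) ↔ p) = 4 ∨ 4 = 4
p ↔ q = 1 ↔ 4 = 1
~(p ↔ q) = ~1 = 3
~~(p ↔ q) = ~3 = 1
(~~q ∨ ((q → p) ↔ p)) ∨ ~~(p ↔ q) = 4 ∨ 1 = 4
q → p = 4 → 1 = 1
r ∨ (q → p) = 1 ∨ 1 = 1
~(r ∨ (q → p)) = ~1 = 3
~~(r ∨ (q → p)) = ~3 = 1
((~~q ∨ ((q → p) ↔ p)) ∨ ~~(p ↔ q)) → ~~(r ∨ (q → p)) = 4 → 1 = 1

1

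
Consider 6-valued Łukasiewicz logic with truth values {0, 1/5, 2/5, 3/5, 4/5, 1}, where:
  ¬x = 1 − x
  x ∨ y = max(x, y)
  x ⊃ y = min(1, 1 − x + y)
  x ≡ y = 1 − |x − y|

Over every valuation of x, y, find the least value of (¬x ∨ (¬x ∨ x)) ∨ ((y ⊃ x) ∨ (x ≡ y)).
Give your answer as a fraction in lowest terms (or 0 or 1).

3/5

Take x = 2/5, y = 4/5:
¬x = ¬2/5 = 3/5
¬x = ¬2/5 = 3/5
¬x ∨ x = 3/5 ∨ 2/5 = 3/5
¬x ∨ (¬x ∨ x) = 3/5 ∨ 3/5 = 3/5
y ⊃ x = 4/5 ⊃ 2/5 = 3/5
x ≡ y = 2/5 ≡ 4/5 = 3/5
(y ⊃ x) ∨ (x ≡ y) = 3/5 ∨ 3/5 = 3/5
(¬x ∨ (¬x ∨ x)) ∨ ((y ⊃ x) ∨ (x ≡ y)) = 3/5 ∨ 3/5 = 3/5
No assignment yields a value below 3/5, so this is the minimum.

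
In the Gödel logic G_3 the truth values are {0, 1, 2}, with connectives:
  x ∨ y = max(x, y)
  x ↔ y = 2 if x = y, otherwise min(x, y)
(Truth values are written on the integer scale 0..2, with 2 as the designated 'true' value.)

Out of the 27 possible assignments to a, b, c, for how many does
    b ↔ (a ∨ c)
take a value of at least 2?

9

value 2: 9 assignments (counts)
value 1: 8 assignments
value 0: 10 assignments
So 9 of the 27 assignments meet the threshold.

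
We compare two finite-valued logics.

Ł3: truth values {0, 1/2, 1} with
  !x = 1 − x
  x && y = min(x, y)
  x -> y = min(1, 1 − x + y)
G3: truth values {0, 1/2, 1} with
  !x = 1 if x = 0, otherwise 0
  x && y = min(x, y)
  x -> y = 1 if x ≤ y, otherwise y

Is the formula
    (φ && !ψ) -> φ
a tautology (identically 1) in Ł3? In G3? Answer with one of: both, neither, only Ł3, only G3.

In Ł3: every assignment gives 1 — tautology.
In G3: every assignment gives 1 — tautology.

both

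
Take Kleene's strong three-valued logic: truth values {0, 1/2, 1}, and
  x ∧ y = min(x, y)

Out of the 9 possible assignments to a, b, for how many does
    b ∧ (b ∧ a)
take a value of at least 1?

1

a = 0, b = 0 ↦ 0  <
a = 0, b = 1/2 ↦ 0  <
a = 0, b = 1 ↦ 0  <
a = 1/2, b = 0 ↦ 0  <
a = 1/2, b = 1/2 ↦ 1/2  <
a = 1/2, b = 1 ↦ 1/2  <
a = 1, b = 0 ↦ 0  <
a = 1, b = 1/2 ↦ 1/2  <
a = 1, b = 1 ↦ 1  ≥
So 1 of the 9 assignments meets the threshold.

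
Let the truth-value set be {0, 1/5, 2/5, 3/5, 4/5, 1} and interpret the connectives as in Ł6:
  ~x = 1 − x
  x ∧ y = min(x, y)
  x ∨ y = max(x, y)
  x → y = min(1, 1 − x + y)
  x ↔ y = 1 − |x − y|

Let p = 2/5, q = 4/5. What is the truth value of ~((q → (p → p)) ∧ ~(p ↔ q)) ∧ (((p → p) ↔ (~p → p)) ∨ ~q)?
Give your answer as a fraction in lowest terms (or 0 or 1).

3/5

p → p = 2/5 → 2/5 = 1
q → (p → p) = 4/5 → 1 = 1
p ↔ q = 2/5 ↔ 4/5 = 3/5
~(p ↔ q) = ~3/5 = 2/5
(q → (p → p)) ∧ ~(p ↔ q) = 1 ∧ 2/5 = 2/5
~((q → (p → p)) ∧ ~(p ↔ q)) = ~2/5 = 3/5
p → p = 2/5 → 2/5 = 1
~p = ~2/5 = 3/5
~p → p = 3/5 → 2/5 = 4/5
(p → p) ↔ (~p → p) = 1 ↔ 4/5 = 4/5
~q = ~4/5 = 1/5
((p → p) ↔ (~p → p)) ∨ ~q = 4/5 ∨ 1/5 = 4/5
~((q → (p → p)) ∧ ~(p ↔ q)) ∧ (((p → p) ↔ (~p → p)) ∨ ~q) = 3/5 ∧ 4/5 = 3/5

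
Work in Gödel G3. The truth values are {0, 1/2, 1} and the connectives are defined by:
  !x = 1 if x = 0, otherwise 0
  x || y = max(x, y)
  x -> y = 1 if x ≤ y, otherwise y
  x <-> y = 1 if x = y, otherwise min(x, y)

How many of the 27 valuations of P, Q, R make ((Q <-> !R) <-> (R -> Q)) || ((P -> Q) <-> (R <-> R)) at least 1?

18

value 1: 18 assignments (counts)
value 1/2: 3 assignments
value 0: 6 assignments
So 18 of the 27 assignments meet the threshold.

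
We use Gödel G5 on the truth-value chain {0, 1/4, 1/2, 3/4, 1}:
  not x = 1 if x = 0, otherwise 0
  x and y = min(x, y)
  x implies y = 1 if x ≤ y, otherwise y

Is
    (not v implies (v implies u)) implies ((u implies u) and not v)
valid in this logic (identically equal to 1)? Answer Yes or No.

No

Counterexample: take u = 0, v = 1/4.
not v = not 1/4 = 0
v implies u = 1/4 implies 0 = 0
not v implies (v implies u) = 0 implies 0 = 1
u implies u = 0 implies 0 = 1
not v = not 1/4 = 0
(u implies u) and not v = 1 and 0 = 0
(not v implies (v implies u)) implies ((u implies u) and not v) = 1 implies 0 = 0
This gives 0 ≠ 1.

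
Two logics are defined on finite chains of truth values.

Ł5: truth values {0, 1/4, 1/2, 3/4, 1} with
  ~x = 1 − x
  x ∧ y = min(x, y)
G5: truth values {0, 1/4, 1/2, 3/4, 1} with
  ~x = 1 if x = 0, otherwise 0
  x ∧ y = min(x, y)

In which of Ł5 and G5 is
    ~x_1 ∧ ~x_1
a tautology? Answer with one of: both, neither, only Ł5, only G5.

neither

In Ł5: at x_1 = 1/4 the value is 3/4 — not a tautology.
In G5: at x_1 = 1/4 the value is 0 — not a tautology.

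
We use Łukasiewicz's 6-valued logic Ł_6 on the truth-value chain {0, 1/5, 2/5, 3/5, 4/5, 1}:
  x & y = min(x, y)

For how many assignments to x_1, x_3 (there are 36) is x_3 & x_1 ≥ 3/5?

9

value 1: 1 assignment (counts)
value 4/5: 3 assignments (counts)
value 3/5: 5 assignments (counts)
value 2/5: 7 assignments
value 1/5: 9 assignments
value 0: 11 assignments
So 9 of the 36 assignments meet the threshold.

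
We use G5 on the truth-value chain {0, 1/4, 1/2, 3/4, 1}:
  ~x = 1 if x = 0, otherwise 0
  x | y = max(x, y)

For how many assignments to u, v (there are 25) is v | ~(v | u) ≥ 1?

value 1: 6 assignments (counts)
value 3/4: 5 assignments
value 1/2: 5 assignments
value 1/4: 5 assignments
value 0: 4 assignments
So 6 of the 25 assignments meet the threshold.

6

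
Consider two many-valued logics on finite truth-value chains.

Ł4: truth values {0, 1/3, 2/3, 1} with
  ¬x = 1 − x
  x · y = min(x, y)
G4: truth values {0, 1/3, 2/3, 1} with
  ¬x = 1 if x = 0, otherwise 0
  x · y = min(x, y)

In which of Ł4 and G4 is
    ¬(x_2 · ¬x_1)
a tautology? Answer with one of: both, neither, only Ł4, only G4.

neither

In Ł4: at x_1 = 0, x_2 = 1/3 the value is 2/3 — not a tautology.
In G4: at x_1 = 0, x_2 = 1/3 the value is 0 — not a tautology.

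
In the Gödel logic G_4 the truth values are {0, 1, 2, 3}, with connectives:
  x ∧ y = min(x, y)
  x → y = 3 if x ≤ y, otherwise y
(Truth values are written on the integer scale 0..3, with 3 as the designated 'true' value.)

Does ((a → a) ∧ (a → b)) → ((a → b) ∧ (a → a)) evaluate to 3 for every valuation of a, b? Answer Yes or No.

Yes

a = 0, b = 0 ↦ 3
a = 0, b = 1 ↦ 3
a = 0, b = 2 ↦ 3
a = 0, b = 3 ↦ 3
a = 1, b = 0 ↦ 3
a = 1, b = 1 ↦ 3
a = 1, b = 2 ↦ 3
a = 1, b = 3 ↦ 3
a = 2, b = 0 ↦ 3
a = 2, b = 1 ↦ 3
a = 2, b = 2 ↦ 3
a = 2, b = 3 ↦ 3
a = 3, b = 0 ↦ 3
a = 3, b = 1 ↦ 3
a = 3, b = 2 ↦ 3
a = 3, b = 3 ↦ 3
Every assignment gives a value ≥ 3.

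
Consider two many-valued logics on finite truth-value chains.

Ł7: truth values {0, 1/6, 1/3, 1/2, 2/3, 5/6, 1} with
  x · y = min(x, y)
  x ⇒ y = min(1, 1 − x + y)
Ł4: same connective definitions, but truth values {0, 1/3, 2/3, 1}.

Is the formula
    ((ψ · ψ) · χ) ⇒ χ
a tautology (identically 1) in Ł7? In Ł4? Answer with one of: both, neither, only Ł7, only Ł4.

both

In Ł7: every assignment gives 1 — tautology.
In Ł4: every assignment gives 1 — tautology.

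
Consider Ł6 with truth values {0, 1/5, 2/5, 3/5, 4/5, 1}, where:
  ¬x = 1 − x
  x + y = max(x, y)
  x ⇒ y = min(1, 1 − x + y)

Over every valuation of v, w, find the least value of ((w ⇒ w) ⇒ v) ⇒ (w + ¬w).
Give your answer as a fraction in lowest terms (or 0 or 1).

3/5

Take v = 1, w = 2/5:
w ⇒ w = 2/5 ⇒ 2/5 = 1
(w ⇒ w) ⇒ v = 1 ⇒ 1 = 1
¬w = ¬2/5 = 3/5
w + ¬w = 2/5 + 3/5 = 3/5
((w ⇒ w) ⇒ v) ⇒ (w + ¬w) = 1 ⇒ 3/5 = 3/5
No assignment yields a value below 3/5, so this is the minimum.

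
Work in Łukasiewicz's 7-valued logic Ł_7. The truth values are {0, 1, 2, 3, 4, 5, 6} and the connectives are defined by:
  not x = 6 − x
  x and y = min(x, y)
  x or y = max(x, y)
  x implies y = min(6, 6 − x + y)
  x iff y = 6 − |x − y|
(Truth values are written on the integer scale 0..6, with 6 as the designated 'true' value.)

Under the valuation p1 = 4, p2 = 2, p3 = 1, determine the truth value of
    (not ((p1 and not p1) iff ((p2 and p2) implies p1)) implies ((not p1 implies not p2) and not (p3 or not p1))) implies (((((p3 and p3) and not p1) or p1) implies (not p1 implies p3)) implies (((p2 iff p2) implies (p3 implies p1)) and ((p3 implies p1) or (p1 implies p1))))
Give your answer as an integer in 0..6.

6

not p1 = not 4 = 2
p1 and not p1 = 4 and 2 = 2
p2 and p2 = 2 and 2 = 2
(p2 and p2) implies p1 = 2 implies 4 = 6
(p1 and not p1) iff ((p2 and p2) implies p1) = 2 iff 6 = 2
not ((p1 and not p1) iff ((p2 and p2) implies p1)) = not 2 = 4
not p1 = not 4 = 2
not p2 = not 2 = 4
not p1 implies not p2 = 2 implies 4 = 6
not p1 = not 4 = 2
p3 or not p1 = 1 or 2 = 2
not (p3 or not p1) = not 2 = 4
(not p1 implies not p2) and not (p3 or not p1) = 6 and 4 = 4
not ((p1 and not p1) iff ((p2 and p2) implies p1)) implies ((not p1 implies not p2) and not (p3 or not p1)) = 4 implies 4 = 6
p3 and p3 = 1 and 1 = 1
not p1 = not 4 = 2
(p3 and p3) and not p1 = 1 and 2 = 1
((p3 and p3) and not p1) or p1 = 1 or 4 = 4
not p1 = not 4 = 2
not p1 implies p3 = 2 implies 1 = 5
(((p3 and p3) and not p1) or p1) implies (not p1 implies p3) = 4 implies 5 = 6
p2 iff p2 = 2 iff 2 = 6
p3 implies p1 = 1 implies 4 = 6
(p2 iff p2) implies (p3 implies p1) = 6 implies 6 = 6
p3 implies p1 = 1 implies 4 = 6
p1 implies p1 = 4 implies 4 = 6
(p3 implies p1) or (p1 implies p1) = 6 or 6 = 6
((p2 iff p2) implies (p3 implies p1)) and ((p3 implies p1) or (p1 implies p1)) = 6 and 6 = 6
((((p3 and p3) and not p1) or p1) implies (not p1 implies p3)) implies (((p2 iff p2) implies (p3 implies p1)) and ((p3 implies p1) or (p1 implies p1))) = 6 implies 6 = 6
(not ((p1 and not p1) iff ((p2 and p2) implies p1)) implies ((not p1 implies not p2) and not (p3 or not p1))) implies (((((p3 and p3) and not p1) or p1) implies (not p1 implies p3)) implies (((p2 iff p2) implies (p3 implies p1)) and ((p3 implies p1) or (p1 implies p1)))) = 6 implies 6 = 6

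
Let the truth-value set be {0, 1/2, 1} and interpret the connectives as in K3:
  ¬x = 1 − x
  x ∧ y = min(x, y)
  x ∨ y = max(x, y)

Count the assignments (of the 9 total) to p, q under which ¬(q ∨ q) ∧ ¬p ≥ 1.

1

p = 0, q = 0 ↦ 1  ≥
p = 0, q = 1/2 ↦ 1/2  <
p = 0, q = 1 ↦ 0  <
p = 1/2, q = 0 ↦ 1/2  <
p = 1/2, q = 1/2 ↦ 1/2  <
p = 1/2, q = 1 ↦ 0  <
p = 1, q = 0 ↦ 0  <
p = 1, q = 1/2 ↦ 0  <
p = 1, q = 1 ↦ 0  <
So 1 of the 9 assignments meets the threshold.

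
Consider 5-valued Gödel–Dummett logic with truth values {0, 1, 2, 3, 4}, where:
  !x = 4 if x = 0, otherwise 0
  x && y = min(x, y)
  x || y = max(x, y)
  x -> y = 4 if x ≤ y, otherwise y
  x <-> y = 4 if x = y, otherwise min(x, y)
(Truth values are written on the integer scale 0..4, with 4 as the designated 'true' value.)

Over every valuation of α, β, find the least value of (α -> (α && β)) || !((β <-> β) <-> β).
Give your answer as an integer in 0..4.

Take α = 2, β = 1:
α && β = 2 && 1 = 1
α -> (α && β) = 2 -> 1 = 1
β <-> β = 1 <-> 1 = 4
(β <-> β) <-> β = 4 <-> 1 = 1
!((β <-> β) <-> β) = !1 = 0
(α -> (α && β)) || !((β <-> β) <-> β) = 1 || 0 = 1
No assignment yields a value below 1, so this is the minimum.

1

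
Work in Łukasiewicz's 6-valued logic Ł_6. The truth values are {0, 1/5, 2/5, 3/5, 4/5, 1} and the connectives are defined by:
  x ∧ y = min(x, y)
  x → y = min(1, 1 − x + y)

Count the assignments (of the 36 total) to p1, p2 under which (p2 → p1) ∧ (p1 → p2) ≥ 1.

6

value 1: 6 assignments (counts)
value 4/5: 10 assignments
value 3/5: 8 assignments
value 2/5: 6 assignments
value 1/5: 4 assignments
value 0: 2 assignments
So 6 of the 36 assignments meet the threshold.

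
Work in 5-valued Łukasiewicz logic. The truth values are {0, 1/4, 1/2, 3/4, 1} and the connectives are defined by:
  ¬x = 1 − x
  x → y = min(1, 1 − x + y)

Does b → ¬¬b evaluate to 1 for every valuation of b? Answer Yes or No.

Yes

b = 0 ↦ 1
b = 1/4 ↦ 1
b = 1/2 ↦ 1
b = 3/4 ↦ 1
b = 1 ↦ 1
Every assignment gives a value ≥ 1.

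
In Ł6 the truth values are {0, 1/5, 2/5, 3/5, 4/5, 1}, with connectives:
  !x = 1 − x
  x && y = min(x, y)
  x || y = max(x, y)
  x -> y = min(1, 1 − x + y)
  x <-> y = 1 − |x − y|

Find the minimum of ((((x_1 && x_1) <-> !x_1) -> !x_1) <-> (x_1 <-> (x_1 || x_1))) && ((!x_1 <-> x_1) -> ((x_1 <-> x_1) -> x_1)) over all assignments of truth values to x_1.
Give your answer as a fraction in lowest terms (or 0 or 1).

3/5

Take x_1 = 2/5:
x_1 && x_1 = 2/5 && 2/5 = 2/5
!x_1 = !2/5 = 3/5
(x_1 && x_1) <-> !x_1 = 2/5 <-> 3/5 = 4/5
!x_1 = !2/5 = 3/5
((x_1 && x_1) <-> !x_1) -> !x_1 = 4/5 -> 3/5 = 4/5
x_1 || x_1 = 2/5 || 2/5 = 2/5
x_1 <-> (x_1 || x_1) = 2/5 <-> 2/5 = 1
(((x_1 && x_1) <-> !x_1) -> !x_1) <-> (x_1 <-> (x_1 || x_1)) = 4/5 <-> 1 = 4/5
!x_1 = !2/5 = 3/5
!x_1 <-> x_1 = 3/5 <-> 2/5 = 4/5
x_1 <-> x_1 = 2/5 <-> 2/5 = 1
(x_1 <-> x_1) -> x_1 = 1 -> 2/5 = 2/5
(!x_1 <-> x_1) -> ((x_1 <-> x_1) -> x_1) = 4/5 -> 2/5 = 3/5
((((x_1 && x_1) <-> !x_1) -> !x_1) <-> (x_1 <-> (x_1 || x_1))) && ((!x_1 <-> x_1) -> ((x_1 <-> x_1) -> x_1)) = 4/5 && 3/5 = 3/5
No assignment yields a value below 3/5, so this is the minimum.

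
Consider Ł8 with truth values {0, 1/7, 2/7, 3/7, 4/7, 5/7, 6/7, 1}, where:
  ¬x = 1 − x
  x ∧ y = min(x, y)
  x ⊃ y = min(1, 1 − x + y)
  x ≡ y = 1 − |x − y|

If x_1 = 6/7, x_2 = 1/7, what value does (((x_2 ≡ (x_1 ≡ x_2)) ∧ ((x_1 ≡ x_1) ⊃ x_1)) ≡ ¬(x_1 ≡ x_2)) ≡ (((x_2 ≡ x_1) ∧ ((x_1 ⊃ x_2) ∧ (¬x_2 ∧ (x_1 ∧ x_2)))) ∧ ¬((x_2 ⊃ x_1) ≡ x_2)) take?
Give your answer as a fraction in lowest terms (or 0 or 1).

2/7

x_1 ≡ x_2 = 6/7 ≡ 1/7 = 2/7
x_2 ≡ (x_1 ≡ x_2) = 1/7 ≡ 2/7 = 6/7
x_1 ≡ x_1 = 6/7 ≡ 6/7 = 1
(x_1 ≡ x_1) ⊃ x_1 = 1 ⊃ 6/7 = 6/7
(x_2 ≡ (x_1 ≡ x_2)) ∧ ((x_1 ≡ x_1) ⊃ x_1) = 6/7 ∧ 6/7 = 6/7
x_1 ≡ x_2 = 6/7 ≡ 1/7 = 2/7
¬(x_1 ≡ x_2) = ¬2/7 = 5/7
((x_2 ≡ (x_1 ≡ x_2)) ∧ ((x_1 ≡ x_1) ⊃ x_1)) ≡ ¬(x_1 ≡ x_2) = 6/7 ≡ 5/7 = 6/7
x_2 ≡ x_1 = 1/7 ≡ 6/7 = 2/7
x_1 ⊃ x_2 = 6/7 ⊃ 1/7 = 2/7
¬x_2 = ¬1/7 = 6/7
x_1 ∧ x_2 = 6/7 ∧ 1/7 = 1/7
¬x_2 ∧ (x_1 ∧ x_2) = 6/7 ∧ 1/7 = 1/7
(x_1 ⊃ x_2) ∧ (¬x_2 ∧ (x_1 ∧ x_2)) = 2/7 ∧ 1/7 = 1/7
(x_2 ≡ x_1) ∧ ((x_1 ⊃ x_2) ∧ (¬x_2 ∧ (x_1 ∧ x_2))) = 2/7 ∧ 1/7 = 1/7
x_2 ⊃ x_1 = 1/7 ⊃ 6/7 = 1
(x_2 ⊃ x_1) ≡ x_2 = 1 ≡ 1/7 = 1/7
¬((x_2 ⊃ x_1) ≡ x_2) = ¬1/7 = 6/7
((x_2 ≡ x_1) ∧ ((x_1 ⊃ x_2) ∧ (¬x_2 ∧ (x_1 ∧ x_2)))) ∧ ¬((x_2 ⊃ x_1) ≡ x_2) = 1/7 ∧ 6/7 = 1/7
(((x_2 ≡ (x_1 ≡ x_2)) ∧ ((x_1 ≡ x_1) ⊃ x_1)) ≡ ¬(x_1 ≡ x_2)) ≡ (((x_2 ≡ x_1) ∧ ((x_1 ⊃ x_2) ∧ (¬x_2 ∧ (x_1 ∧ x_2)))) ∧ ¬((x_2 ⊃ x_1) ≡ x_2)) = 6/7 ≡ 1/7 = 2/7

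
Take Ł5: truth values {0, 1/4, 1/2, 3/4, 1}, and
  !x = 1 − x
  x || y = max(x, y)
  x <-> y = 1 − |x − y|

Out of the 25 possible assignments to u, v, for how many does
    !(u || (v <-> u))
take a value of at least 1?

1

value 1: 1 assignment (counts)
value 3/4: 2 assignments
value 1/2: 4 assignments
value 1/4: 9 assignments
value 0: 9 assignments
So 1 of the 25 assignments meets the threshold.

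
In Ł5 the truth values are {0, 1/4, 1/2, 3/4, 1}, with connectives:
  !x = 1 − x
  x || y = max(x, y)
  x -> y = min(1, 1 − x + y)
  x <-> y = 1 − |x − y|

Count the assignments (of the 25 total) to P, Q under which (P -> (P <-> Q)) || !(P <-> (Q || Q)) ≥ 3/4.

value 1: 20 assignments (counts)
value 3/4: 4 assignments (counts)
value 1/2: 1 assignment
So 24 of the 25 assignments meet the threshold.

24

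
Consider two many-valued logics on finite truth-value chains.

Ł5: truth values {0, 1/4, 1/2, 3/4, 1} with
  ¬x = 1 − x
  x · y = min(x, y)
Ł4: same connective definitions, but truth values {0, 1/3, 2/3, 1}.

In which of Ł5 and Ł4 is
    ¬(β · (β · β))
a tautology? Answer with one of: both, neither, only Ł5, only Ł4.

In Ł5: at β = 1/4 the value is 3/4 — not a tautology.
In Ł4: at β = 1/3 the value is 2/3 — not a tautology.

neither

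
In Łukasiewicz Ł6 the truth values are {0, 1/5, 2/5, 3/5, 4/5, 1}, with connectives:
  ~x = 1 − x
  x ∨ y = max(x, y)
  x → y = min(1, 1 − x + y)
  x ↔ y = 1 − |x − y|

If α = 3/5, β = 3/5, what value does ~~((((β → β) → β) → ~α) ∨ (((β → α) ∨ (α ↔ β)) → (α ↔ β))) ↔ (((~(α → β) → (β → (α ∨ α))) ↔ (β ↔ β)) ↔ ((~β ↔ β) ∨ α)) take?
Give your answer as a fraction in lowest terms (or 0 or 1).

β → β = 3/5 → 3/5 = 1
(β → β) → β = 1 → 3/5 = 3/5
~α = ~3/5 = 2/5
((β → β) → β) → ~α = 3/5 → 2/5 = 4/5
β → α = 3/5 → 3/5 = 1
α ↔ β = 3/5 ↔ 3/5 = 1
(β → α) ∨ (α ↔ β) = 1 ∨ 1 = 1
α ↔ β = 3/5 ↔ 3/5 = 1
((β → α) ∨ (α ↔ β)) → (α ↔ β) = 1 → 1 = 1
(((β → β) → β) → ~α) ∨ (((β → α) ∨ (α ↔ β)) → (α ↔ β)) = 4/5 ∨ 1 = 1
~((((β → β) → β) → ~α) ∨ (((β → α) ∨ (α ↔ β)) → (α ↔ β))) = ~1 = 0
~~((((β → β) → β) → ~α) ∨ (((β → α) ∨ (α ↔ β)) → (α ↔ β))) = ~0 = 1
α → β = 3/5 → 3/5 = 1
~(α → β) = ~1 = 0
α ∨ α = 3/5 ∨ 3/5 = 3/5
β → (α ∨ α) = 3/5 → 3/5 = 1
~(α → β) → (β → (α ∨ α)) = 0 → 1 = 1
β ↔ β = 3/5 ↔ 3/5 = 1
(~(α → β) → (β → (α ∨ α))) ↔ (β ↔ β) = 1 ↔ 1 = 1
~β = ~3/5 = 2/5
~β ↔ β = 2/5 ↔ 3/5 = 4/5
(~β ↔ β) ∨ α = 4/5 ∨ 3/5 = 4/5
((~(α → β) → (β → (α ∨ α))) ↔ (β ↔ β)) ↔ ((~β ↔ β) ∨ α) = 1 ↔ 4/5 = 4/5
~~((((β → β) → β) → ~α) ∨ (((β → α) ∨ (α ↔ β)) → (α ↔ β))) ↔ (((~(α → β) → (β → (α ∨ α))) ↔ (β ↔ β)) ↔ ((~β ↔ β) ∨ α)) = 1 ↔ 4/5 = 4/5

4/5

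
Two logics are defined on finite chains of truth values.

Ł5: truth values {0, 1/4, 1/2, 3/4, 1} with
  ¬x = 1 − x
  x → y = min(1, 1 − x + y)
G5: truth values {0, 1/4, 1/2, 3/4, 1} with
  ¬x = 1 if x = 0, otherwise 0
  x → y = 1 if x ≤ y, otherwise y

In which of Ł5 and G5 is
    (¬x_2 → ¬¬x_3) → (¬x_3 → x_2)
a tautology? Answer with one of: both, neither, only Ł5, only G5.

only Ł5

In Ł5: every assignment gives 1 — tautology.
In G5: at x_2 = 1/4, x_3 = 0 the value is 1/4 — not a tautology.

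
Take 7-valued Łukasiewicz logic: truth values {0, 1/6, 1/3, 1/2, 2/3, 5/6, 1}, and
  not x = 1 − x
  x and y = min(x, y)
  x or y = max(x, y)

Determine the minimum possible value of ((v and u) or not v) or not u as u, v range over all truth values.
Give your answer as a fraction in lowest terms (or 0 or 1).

Take u = 1/2, v = 1/2:
v and u = 1/2 and 1/2 = 1/2
not v = not 1/2 = 1/2
(v and u) or not v = 1/2 or 1/2 = 1/2
not u = not 1/2 = 1/2
((v and u) or not v) or not u = 1/2 or 1/2 = 1/2
No assignment yields a value below 1/2, so this is the minimum.

1/2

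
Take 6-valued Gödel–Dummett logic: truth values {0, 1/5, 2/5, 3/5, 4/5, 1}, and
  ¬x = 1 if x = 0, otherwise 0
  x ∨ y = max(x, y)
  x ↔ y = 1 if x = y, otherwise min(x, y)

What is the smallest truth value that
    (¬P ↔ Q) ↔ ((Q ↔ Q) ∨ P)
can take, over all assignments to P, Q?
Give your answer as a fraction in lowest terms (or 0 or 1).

Take P = 0, Q = 0:
¬P = ¬0 = 1
¬P ↔ Q = 1 ↔ 0 = 0
Q ↔ Q = 0 ↔ 0 = 1
(Q ↔ Q) ∨ P = 1 ∨ 0 = 1
(¬P ↔ Q) ↔ ((Q ↔ Q) ∨ P) = 0 ↔ 1 = 0
No assignment yields a value below 0, so this is the minimum.

0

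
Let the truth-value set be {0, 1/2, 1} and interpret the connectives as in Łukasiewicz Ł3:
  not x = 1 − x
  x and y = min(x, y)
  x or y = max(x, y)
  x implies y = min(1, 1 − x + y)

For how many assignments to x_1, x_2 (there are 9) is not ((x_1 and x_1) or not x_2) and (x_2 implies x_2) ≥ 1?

x_1 = 0, x_2 = 0 ↦ 0  <
x_1 = 0, x_2 = 1/2 ↦ 1/2  <
x_1 = 0, x_2 = 1 ↦ 1  ≥
x_1 = 1/2, x_2 = 0 ↦ 0  <
x_1 = 1/2, x_2 = 1/2 ↦ 1/2  <
x_1 = 1/2, x_2 = 1 ↦ 1/2  <
x_1 = 1, x_2 = 0 ↦ 0  <
x_1 = 1, x_2 = 1/2 ↦ 0  <
x_1 = 1, x_2 = 1 ↦ 0  <
So 1 of the 9 assignments meets the threshold.

1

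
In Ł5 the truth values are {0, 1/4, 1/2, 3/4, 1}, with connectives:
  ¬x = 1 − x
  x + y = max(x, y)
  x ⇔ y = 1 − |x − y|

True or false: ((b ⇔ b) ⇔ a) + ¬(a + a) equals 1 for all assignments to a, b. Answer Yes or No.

No

Counterexample: take a = 1/4, b = 0.
b ⇔ b = 0 ⇔ 0 = 1
(b ⇔ b) ⇔ a = 1 ⇔ 1/4 = 1/4
a + a = 1/4 + 1/4 = 1/4
¬(a + a) = ¬1/4 = 3/4
((b ⇔ b) ⇔ a) + ¬(a + a) = 1/4 + 3/4 = 3/4
This gives 3/4 ≠ 1.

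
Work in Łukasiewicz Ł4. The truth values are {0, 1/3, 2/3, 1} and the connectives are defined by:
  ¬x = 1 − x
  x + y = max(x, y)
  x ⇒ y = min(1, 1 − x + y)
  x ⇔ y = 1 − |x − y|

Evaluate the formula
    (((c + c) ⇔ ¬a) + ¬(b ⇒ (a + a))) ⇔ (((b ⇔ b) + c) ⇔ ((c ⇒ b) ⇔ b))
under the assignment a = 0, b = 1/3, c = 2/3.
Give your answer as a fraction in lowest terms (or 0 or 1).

1

c + c = 2/3 + 2/3 = 2/3
¬a = ¬0 = 1
(c + c) ⇔ ¬a = 2/3 ⇔ 1 = 2/3
a + a = 0 + 0 = 0
b ⇒ (a + a) = 1/3 ⇒ 0 = 2/3
¬(b ⇒ (a + a)) = ¬2/3 = 1/3
((c + c) ⇔ ¬a) + ¬(b ⇒ (a + a)) = 2/3 + 1/3 = 2/3
b ⇔ b = 1/3 ⇔ 1/3 = 1
(b ⇔ b) + c = 1 + 2/3 = 1
c ⇒ b = 2/3 ⇒ 1/3 = 2/3
(c ⇒ b) ⇔ b = 2/3 ⇔ 1/3 = 2/3
((b ⇔ b) + c) ⇔ ((c ⇒ b) ⇔ b) = 1 ⇔ 2/3 = 2/3
(((c + c) ⇔ ¬a) + ¬(b ⇒ (a + a))) ⇔ (((b ⇔ b) + c) ⇔ ((c ⇒ b) ⇔ b)) = 2/3 ⇔ 2/3 = 1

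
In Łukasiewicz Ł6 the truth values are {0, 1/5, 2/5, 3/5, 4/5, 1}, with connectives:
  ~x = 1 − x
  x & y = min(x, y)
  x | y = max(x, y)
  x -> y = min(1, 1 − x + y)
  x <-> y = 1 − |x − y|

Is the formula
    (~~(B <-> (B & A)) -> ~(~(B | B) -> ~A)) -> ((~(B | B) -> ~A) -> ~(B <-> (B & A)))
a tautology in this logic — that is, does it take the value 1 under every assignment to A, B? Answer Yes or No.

At A = 1/5, B = 3/5, for instance:
B & A = 3/5 & 1/5 = 1/5
B <-> (B & A) = 3/5 <-> 1/5 = 3/5
~(B <-> (B & A)) = ~3/5 = 2/5
~~(B <-> (B & A)) = ~2/5 = 3/5
B | B = 3/5 | 3/5 = 3/5
~(B | B) = ~3/5 = 2/5
~A = ~1/5 = 4/5
~(B | B) -> ~A = 2/5 -> 4/5 = 1
~(~(B | B) -> ~A) = ~1 = 0
~~(B <-> (B & A)) -> ~(~(B | B) -> ~A) = 3/5 -> 0 = 2/5
(~(B | B) -> ~A) -> ~(B <-> (B & A)) = 1 -> 2/5 = 2/5
(~~(B <-> (B & A)) -> ~(~(B | B) -> ~A)) -> ((~(B | B) -> ~A) -> ~(B <-> (B & A))) = 2/5 -> 2/5 = 1
and checking the remaining 35 assignments likewise gives ≥ 1 in every case.

Yes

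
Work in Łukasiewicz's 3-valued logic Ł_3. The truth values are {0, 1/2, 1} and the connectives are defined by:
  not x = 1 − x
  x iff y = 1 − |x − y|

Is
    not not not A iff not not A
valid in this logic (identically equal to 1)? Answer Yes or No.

Counterexample: take A = 0.
not A = not 0 = 1
not not A = not 1 = 0
not not not A = not 0 = 1
not A = not 0 = 1
not not A = not 1 = 0
not not not A iff not not A = 1 iff 0 = 0
This gives 0 ≠ 1.

No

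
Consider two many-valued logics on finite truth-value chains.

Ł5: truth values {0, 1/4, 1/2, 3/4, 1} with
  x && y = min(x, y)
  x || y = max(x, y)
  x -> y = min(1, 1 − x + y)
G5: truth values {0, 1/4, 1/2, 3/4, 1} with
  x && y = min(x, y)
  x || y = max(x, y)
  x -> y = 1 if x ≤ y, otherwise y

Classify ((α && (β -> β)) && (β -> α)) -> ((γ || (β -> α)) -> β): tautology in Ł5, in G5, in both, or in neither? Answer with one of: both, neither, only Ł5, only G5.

In Ł5: at α = 1/4, β = 0, γ = 0 the value is 3/4 — not a tautology.
In G5: at α = 1/4, β = 0, γ = 0 the value is 0 — not a tautology.

neither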